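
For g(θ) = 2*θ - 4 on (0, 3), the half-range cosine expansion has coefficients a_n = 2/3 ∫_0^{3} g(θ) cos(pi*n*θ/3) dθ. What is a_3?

a_3 = 2/3 ∫_0^{3} (2*θ - 4) cos(pi*θ) dθ.
Integrating by parts (boundary term plus one more integral), an antiderivative of (2*θ - 4) cos(pi*θ) is 2*θ*sin(pi*θ)/pi - 4*sin(pi*θ)/pi + 2*cos(pi*θ)/pi**2; evaluating from 0 to 3: ∫_{0}^{3} (2*θ - 4) cos(pi*θ) dθ = (-2/pi**2) - (2/pi**2) = -4/pi**2.
Hence a_3 = (2/3)·(-4/pi**2) = -8/(3*pi**2).

-8/(3*pi**2)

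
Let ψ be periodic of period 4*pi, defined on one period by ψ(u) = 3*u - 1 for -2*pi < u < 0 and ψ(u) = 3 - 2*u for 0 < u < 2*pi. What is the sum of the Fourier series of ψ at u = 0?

At u = 0 the one-sided limits are ψ(0^-) = -1 and ψ(0^+) = 3.
By Dirichlet's theorem the series converges to their average, [(-1) + (3)]/2 = 1.

1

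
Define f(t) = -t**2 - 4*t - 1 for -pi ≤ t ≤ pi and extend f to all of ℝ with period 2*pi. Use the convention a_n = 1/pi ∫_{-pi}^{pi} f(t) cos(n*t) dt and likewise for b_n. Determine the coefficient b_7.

b_7 = 1/pi ∫_{-pi}^{pi} f(t) sin(7*t) dt.
Integrating by parts twice (tabular method), an antiderivative of (-t**2 - 4*t - 1) sin(7*t) is t**2*cos(7*t)/7 - 2*t*sin(7*t)/49 + 4*t*cos(7*t)/7 - 4*sin(7*t)/49 + 47*cos(7*t)/343; evaluating from -pi to pi: ∫_{-pi}^{pi} (-t**2 - 4*t - 1) sin(7*t) dt = (-4*pi/7 - pi**2/7 - 47/343) - (-pi**2/7 - 47/343 + 4*pi/7) = -8*pi/7.
Hence b_7 = (1/pi)·(-8*pi/7) = -8/7.

-8/7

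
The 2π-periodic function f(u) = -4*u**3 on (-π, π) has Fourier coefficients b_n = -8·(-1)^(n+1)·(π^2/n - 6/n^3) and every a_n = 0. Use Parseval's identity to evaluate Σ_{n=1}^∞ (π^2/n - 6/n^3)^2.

Parseval: Σ b_n^2 = (1/π) ∫_{-π}^{π} f(u)^2 du = 32*pi**6/7.
b_n^2 = 64·(π^2/n - 6/n^3)^2, so the sum equals (32*pi**6/7)/64 = pi**6/14.

pi**6/14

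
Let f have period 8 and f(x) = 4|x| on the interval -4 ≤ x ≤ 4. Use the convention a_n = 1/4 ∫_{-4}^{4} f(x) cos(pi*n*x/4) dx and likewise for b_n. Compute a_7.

-64/(49*pi**2)

a_7 = 1/4 ∫_{-4}^{4} f(x) cos(7*pi*x/4) dx.
f is even and cos(7*pi*x/4) is even, so the integrand is even and a_7 = 1/2 ∫_0^{4} f(x) cos(7*pi*x/4) dx.
Integrating by parts (boundary term plus one more integral), an antiderivative of (4*x) cos(7*pi*x/4) is 16*x*sin(7*pi*x/4)/(7*pi) + 64*cos(7*pi*x/4)/(49*pi**2); evaluating from 0 to 4: ∫_{0}^{4} (4*x) cos(7*pi*x/4) dx = (-64/(49*pi**2)) - (64/(49*pi**2)) = -128/(49*pi**2).
Hence a_7 = (1/2)·(-128/(49*pi**2)) = -64/(49*pi**2).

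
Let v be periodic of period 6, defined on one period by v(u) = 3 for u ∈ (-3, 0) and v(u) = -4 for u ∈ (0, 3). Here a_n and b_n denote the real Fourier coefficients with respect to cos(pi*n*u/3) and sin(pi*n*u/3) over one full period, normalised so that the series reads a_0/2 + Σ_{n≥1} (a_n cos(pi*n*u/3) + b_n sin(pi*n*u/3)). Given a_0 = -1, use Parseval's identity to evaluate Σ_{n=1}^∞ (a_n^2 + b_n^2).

Parseval: a_0^2/2 + Σ_{n≥1} (a_n^2+b_n^2) = 1/3 ∫_{-3}^{3} v(u)^2 du = 25.
Subtract a_0^2/2 = 1/2: Σ (a_n^2+b_n^2) = 49/2.

49/2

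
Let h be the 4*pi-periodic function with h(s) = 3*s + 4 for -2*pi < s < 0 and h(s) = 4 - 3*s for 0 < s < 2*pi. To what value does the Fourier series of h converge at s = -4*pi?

s = -4*pi differs from s = 0 by -1 full period(s), and the series is 4*pi-periodic.
h is continuous at s = 0 with value 4, so the series converges to 4 there.

4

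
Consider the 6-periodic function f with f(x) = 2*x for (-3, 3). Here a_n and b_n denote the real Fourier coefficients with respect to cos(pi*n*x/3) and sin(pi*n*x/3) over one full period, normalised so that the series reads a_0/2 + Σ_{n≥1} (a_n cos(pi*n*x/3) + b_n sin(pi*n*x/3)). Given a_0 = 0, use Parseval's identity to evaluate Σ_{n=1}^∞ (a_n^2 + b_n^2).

24

Parseval: a_0^2/2 + Σ_{n≥1} (a_n^2+b_n^2) = 1/3 ∫_{-3}^{3} f(x)^2 dx = 24.
Subtract a_0^2/2 = 0: Σ (a_n^2+b_n^2) = 24.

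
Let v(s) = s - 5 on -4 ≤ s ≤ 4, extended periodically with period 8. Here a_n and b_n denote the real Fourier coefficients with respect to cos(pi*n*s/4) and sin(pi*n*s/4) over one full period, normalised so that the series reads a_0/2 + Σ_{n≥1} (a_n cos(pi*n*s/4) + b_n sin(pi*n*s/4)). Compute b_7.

b_7 = 1/4 ∫_{-4}^{4} v(s) sin(7*pi*s/4) ds.
Integrating by parts (boundary term plus one more integral), an antiderivative of (s - 5) sin(7*pi*s/4) is -4*s*cos(7*pi*s/4)/(7*pi) + 16*sin(7*pi*s/4)/(49*pi**2) + 20*cos(7*pi*s/4)/(7*pi); evaluating from -4 to 4: ∫_{-4}^{4} (s - 5) sin(7*pi*s/4) ds = (-4/(7*pi)) - (-36/(7*pi)) = 32/(7*pi).
Hence b_7 = (1/4)·(32/(7*pi)) = 8/(7*pi).

8/(7*pi)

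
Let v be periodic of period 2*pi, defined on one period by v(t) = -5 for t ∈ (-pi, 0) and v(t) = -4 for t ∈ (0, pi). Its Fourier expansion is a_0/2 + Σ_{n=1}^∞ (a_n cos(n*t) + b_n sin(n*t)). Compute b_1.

b_1 = 1/pi ∫_{-pi}^{pi} v(t) sin(t) dt.
Split the integral at the breakpoints.
Directly, an antiderivative of (-5) sin(t) is 5*cos(t); evaluating from -pi to 0: ∫_{-pi}^{0} (-5) sin(t) dt = (5) - (-5) = 10.
Directly, an antiderivative of (-4) sin(t) is 4*cos(t); evaluating from 0 to pi: ∫_{0}^{pi} (-4) sin(t) dt = (-4) - (4) = -8.
Summing the pieces and multiplying by (1/pi) gives b_1 = 2/pi.

2/pi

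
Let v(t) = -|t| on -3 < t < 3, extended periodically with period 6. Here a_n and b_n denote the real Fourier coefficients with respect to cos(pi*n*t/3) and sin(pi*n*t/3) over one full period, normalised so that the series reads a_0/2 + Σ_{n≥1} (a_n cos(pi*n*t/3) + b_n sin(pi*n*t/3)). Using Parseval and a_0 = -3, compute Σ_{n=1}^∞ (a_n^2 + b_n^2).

Parseval: a_0^2/2 + Σ_{n≥1} (a_n^2+b_n^2) = 1/3 ∫_{-3}^{3} v(t)^2 dt = 6.
Subtract a_0^2/2 = 9/2: Σ (a_n^2+b_n^2) = 3/2.

3/2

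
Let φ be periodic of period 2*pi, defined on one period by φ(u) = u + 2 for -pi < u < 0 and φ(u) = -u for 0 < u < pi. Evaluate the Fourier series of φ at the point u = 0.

At u = 0 the one-sided limits are φ(0^-) = 2 and φ(0^+) = 0.
By Dirichlet's theorem the series converges to their average, [(2) + (0)]/2 = 1.

1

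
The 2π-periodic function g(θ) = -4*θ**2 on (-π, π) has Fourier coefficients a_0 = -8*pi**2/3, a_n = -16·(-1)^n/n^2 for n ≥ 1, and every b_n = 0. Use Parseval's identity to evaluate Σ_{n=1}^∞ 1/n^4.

pi**4/90

Parseval: a_0^2/2 + Σ a_n^2 = (1/π) ∫_{-π}^{π} g(θ)^2 dθ = 32*pi**4/5.
Subtract a_0^2/2 = 32*pi**4/9: Σ a_n^2 = 128*pi**4/45.
Since a_n^2 = 256/n^4, Σ 1/n^4 = pi**4/90.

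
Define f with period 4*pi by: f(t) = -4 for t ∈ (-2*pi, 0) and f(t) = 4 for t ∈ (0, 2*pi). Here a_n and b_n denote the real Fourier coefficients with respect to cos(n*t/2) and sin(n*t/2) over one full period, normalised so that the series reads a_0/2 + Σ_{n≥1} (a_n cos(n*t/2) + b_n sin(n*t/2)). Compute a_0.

a_0 = (1/(2*pi)) ∫_{-2*pi}^{2*pi} f(t) dt = (1/(2*pi)) · (0) = 0.

0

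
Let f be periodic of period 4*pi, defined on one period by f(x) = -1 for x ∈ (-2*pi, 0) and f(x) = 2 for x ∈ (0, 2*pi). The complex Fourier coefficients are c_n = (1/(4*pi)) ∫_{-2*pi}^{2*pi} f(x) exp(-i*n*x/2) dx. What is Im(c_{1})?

Since f is real-valued, Im(c_{1}) = -(1/(4*pi)) ∫_{-2*pi}^{2*pi} f(x) sin(x/2) dx = -b_{1}/2.
Split the integral at the breakpoints.
Directly, an antiderivative of (-1) sin(x/2) is 2*cos(x/2); evaluating from -2*pi to 0: ∫_{-2*pi}^{0} (-1) sin(x/2) dx = (2) - (-2) = 4.
Directly, an antiderivative of (2) sin(x/2) is -4*cos(x/2); evaluating from 0 to 2*pi: ∫_{0}^{2*pi} (2) sin(x/2) dx = (4) - (-4) = 8.
So ∫_{-2*pi}^{2*pi} f(x) sin(x/2) dx = 12.
Hence Im(c_{1}) = (-1/(4*pi))·(12) = -3/pi.

-3/pi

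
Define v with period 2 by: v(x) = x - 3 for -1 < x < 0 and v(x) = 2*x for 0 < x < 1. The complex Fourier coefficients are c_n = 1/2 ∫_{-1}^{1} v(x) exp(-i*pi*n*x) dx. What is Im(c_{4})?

3/(8*pi)

Since v is real-valued, Im(c_{4}) = -1/2 ∫_{-1}^{1} v(x) sin(4*pi*x) dx = -b_{4}/2.
Split the integral at the breakpoints.
Integrating by parts (boundary term plus one more integral), an antiderivative of (x - 3) sin(4*pi*x) is -x*cos(4*pi*x)/(4*pi) + sin(4*pi*x)/(16*pi**2) + 3*cos(4*pi*x)/(4*pi); evaluating from -1 to 0: ∫_{-1}^{0} (x - 3) sin(4*pi*x) dx = (3/(4*pi)) - (1/pi) = -1/(4*pi).
Integrating by parts (boundary term plus one more integral), an antiderivative of (2*x) sin(4*pi*x) is -x*cos(4*pi*x)/(2*pi) + sin(4*pi*x)/(8*pi**2); evaluating from 0 to 1: ∫_{0}^{1} (2*x) sin(4*pi*x) dx = (-1/(2*pi)) - (0) = -1/(2*pi).
So ∫_{-1}^{1} v(x) sin(4*pi*x) dx = -3/(4*pi).
Hence Im(c_{4}) = (-1/2)·(-3/(4*pi)) = 3/(8*pi).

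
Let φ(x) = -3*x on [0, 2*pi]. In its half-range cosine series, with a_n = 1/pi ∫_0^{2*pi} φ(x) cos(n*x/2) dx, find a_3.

8/(3*pi)

a_3 = 1/pi ∫_0^{2*pi} (-3*x) cos(3*x/2) dx.
Integrating by parts (boundary term plus one more integral), an antiderivative of (-3*x) cos(3*x/2) is -2*x*sin(3*x/2) - 4*cos(3*x/2)/3; evaluating from 0 to 2*pi: ∫_{0}^{2*pi} (-3*x) cos(3*x/2) dx = (4/3) - (-4/3) = 8/3.
Hence a_3 = (1/pi)·(8/3) = 8/(3*pi).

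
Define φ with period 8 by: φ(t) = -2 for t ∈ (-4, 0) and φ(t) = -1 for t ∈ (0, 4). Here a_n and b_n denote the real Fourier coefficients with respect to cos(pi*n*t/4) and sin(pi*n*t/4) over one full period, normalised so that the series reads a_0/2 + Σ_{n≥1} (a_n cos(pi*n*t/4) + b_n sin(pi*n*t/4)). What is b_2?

b_2 = 1/4 ∫_{-4}^{4} φ(t) sin(pi*t/2) dt.
Split the integral at the breakpoints.
Directly, an antiderivative of (-2) sin(pi*t/2) is 4*cos(pi*t/2)/pi; evaluating from -4 to 0: ∫_{-4}^{0} (-2) sin(pi*t/2) dt = (4/pi) - (4/pi) = 0.
Directly, an antiderivative of (-1) sin(pi*t/2) is 2*cos(pi*t/2)/pi; evaluating from 0 to 4: ∫_{0}^{4} (-1) sin(pi*t/2) dt = (2/pi) - (2/pi) = 0.
Summing the pieces and multiplying by (1/4) gives b_2 = 0.

0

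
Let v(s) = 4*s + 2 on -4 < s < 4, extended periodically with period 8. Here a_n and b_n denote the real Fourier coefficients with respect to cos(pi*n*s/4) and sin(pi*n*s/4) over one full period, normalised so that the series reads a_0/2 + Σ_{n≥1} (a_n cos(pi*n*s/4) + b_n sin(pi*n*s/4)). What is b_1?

32/pi

b_1 = 1/4 ∫_{-4}^{4} v(s) sin(pi*s/4) ds.
Integrating by parts (boundary term plus one more integral), an antiderivative of (4*s + 2) sin(pi*s/4) is -16*s*cos(pi*s/4)/pi + 64*sin(pi*s/4)/pi**2 - 8*cos(pi*s/4)/pi; evaluating from -4 to 4: ∫_{-4}^{4} (4*s + 2) sin(pi*s/4) ds = (72/pi) - (-56/pi) = 128/pi.
Hence b_1 = (1/4)·(128/pi) = 32/pi.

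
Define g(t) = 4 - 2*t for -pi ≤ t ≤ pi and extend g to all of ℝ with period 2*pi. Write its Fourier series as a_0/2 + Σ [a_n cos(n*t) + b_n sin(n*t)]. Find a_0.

a_0 = 1/pi ∫_{-pi}^{pi} g(t) dt = 1/pi · (8*pi) = 8.

8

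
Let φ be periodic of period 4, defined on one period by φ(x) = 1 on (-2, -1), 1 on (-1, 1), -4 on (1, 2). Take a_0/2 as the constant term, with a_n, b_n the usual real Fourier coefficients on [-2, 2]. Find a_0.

a_0 = 1/2 ∫_{-2}^{2} φ(x) dx = 1/2 · (-1) = -1/2.

-1/2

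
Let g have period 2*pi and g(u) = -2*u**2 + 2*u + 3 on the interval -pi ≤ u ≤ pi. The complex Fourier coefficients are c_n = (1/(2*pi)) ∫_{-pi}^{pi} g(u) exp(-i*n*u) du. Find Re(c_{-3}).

4/9

Since g is real-valued, Re(c_{-3}) = (1/(2*pi)) ∫_{-pi}^{pi} g(u) cos(-3*u) du = a_{3}/2.
Integrating by parts twice (tabular method), an antiderivative of (-2*u**2 + 2*u + 3) cos(-3*u) is -2*u**2*sin(3*u)/3 + 2*u*sin(3*u)/3 - 4*u*cos(3*u)/9 + 31*sin(3*u)/27 + 2*cos(3*u)/9; evaluating from -pi to pi: ∫_{-pi}^{pi} (-2*u**2 + 2*u + 3) cos(-3*u) du = (-2/9 + 4*pi/9) - (-4*pi/9 - 2/9) = 8*pi/9.
Hence Re(c_{-3}) = (1/(2*pi))·(8*pi/9) = 4/9.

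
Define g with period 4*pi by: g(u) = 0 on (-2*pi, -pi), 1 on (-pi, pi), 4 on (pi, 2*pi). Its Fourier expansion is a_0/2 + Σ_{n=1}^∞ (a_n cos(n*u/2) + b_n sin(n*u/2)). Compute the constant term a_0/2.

a_0 = (1/(2*pi)) ∫_{-2*pi}^{2*pi} g(u) du = (1/(2*pi)) · (6*pi) = 3.
So the constant term a_0/2 = 3/2.

3/2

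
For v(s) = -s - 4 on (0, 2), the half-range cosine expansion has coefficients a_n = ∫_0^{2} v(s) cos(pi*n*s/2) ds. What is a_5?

a_5 = ∫_0^{2} (-s - 4) cos(5*pi*s/2) ds.
Integrating by parts (boundary term plus one more integral), an antiderivative of (-s - 4) cos(5*pi*s/2) is -2*s*sin(5*pi*s/2)/(5*pi) - 8*sin(5*pi*s/2)/(5*pi) - 4*cos(5*pi*s/2)/(25*pi**2); evaluating from 0 to 2: ∫_{0}^{2} (-s - 4) cos(5*pi*s/2) ds = (4/(25*pi**2)) - (-4/(25*pi**2)) = 8/(25*pi**2).
Hence a_5 = 8/(25*pi**2).

8/(25*pi**2)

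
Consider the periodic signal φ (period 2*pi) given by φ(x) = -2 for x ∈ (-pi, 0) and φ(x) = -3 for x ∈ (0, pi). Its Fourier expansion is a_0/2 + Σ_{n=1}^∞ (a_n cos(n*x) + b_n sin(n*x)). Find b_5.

-2/(5*pi)

b_5 = 1/pi ∫_{-pi}^{pi} φ(x) sin(5*x) dx.
Split the integral at the breakpoints.
Directly, an antiderivative of (-2) sin(5*x) is 2*cos(5*x)/5; evaluating from -pi to 0: ∫_{-pi}^{0} (-2) sin(5*x) dx = (2/5) - (-2/5) = 4/5.
Directly, an antiderivative of (-3) sin(5*x) is 3*cos(5*x)/5; evaluating from 0 to pi: ∫_{0}^{pi} (-3) sin(5*x) dx = (-3/5) - (3/5) = -6/5.
Summing the pieces and multiplying by (1/pi) gives b_5 = -2/(5*pi).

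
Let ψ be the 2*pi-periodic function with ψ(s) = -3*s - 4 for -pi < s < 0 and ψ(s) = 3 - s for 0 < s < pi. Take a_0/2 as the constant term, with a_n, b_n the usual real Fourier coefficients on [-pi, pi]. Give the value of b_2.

b_2 = 1/pi ∫_{-pi}^{pi} ψ(s) sin(2*s) ds.
Split the integral at the breakpoints.
Integrating by parts (boundary term plus one more integral), an antiderivative of (-3*s - 4) sin(2*s) is 3*s*cos(2*s)/2 - 3*sin(2*s)/4 + 2*cos(2*s); evaluating from -pi to 0: ∫_{-pi}^{0} (-3*s - 4) sin(2*s) ds = (2) - (2 - 3*pi/2) = 3*pi/2.
Integrating by parts (boundary term plus one more integral), an antiderivative of (3 - s) sin(2*s) is s*cos(2*s)/2 - sin(2*s)/4 - 3*cos(2*s)/2; evaluating from 0 to pi: ∫_{0}^{pi} (3 - s) sin(2*s) ds = (-3/2 + pi/2) - (-3/2) = pi/2.
Summing the pieces and multiplying by (1/pi) gives b_2 = 2.

2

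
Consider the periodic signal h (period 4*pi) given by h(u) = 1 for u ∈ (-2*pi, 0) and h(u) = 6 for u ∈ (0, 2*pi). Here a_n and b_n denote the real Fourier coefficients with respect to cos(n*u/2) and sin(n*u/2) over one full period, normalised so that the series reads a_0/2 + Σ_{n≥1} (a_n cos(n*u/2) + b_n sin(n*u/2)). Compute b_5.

2/pi

b_5 = (1/(2*pi)) ∫_{-2*pi}^{2*pi} h(u) sin(5*u/2) du.
Split the integral at the breakpoints.
Directly, an antiderivative of (1) sin(5*u/2) is -2*cos(5*u/2)/5; evaluating from -2*pi to 0: ∫_{-2*pi}^{0} (1) sin(5*u/2) du = (-2/5) - (2/5) = -4/5.
Directly, an antiderivative of (6) sin(5*u/2) is -12*cos(5*u/2)/5; evaluating from 0 to 2*pi: ∫_{0}^{2*pi} (6) sin(5*u/2) du = (12/5) - (-12/5) = 24/5.
Summing the pieces and multiplying by (1/(2*pi)) gives b_5 = 2/pi.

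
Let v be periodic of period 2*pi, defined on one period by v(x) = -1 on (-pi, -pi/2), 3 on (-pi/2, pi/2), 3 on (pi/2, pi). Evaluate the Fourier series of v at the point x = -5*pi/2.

x = -5*pi/2 differs from x = -pi/2 by -1 full period(s), and the series is 2*pi-periodic.
At x = -pi/2 the one-sided limits are v(-pi/2^-) = -1 and v(-pi/2^+) = 3.
By Dirichlet's theorem the series converges to their average, [(-1) + (3)]/2 = 1.

1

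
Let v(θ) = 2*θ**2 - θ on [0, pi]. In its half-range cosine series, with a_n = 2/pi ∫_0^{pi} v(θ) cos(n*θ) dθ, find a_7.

a_7 = 2/pi ∫_0^{pi} (2*θ**2 - θ) cos(7*θ) dθ.
Integrating by parts twice (tabular method), an antiderivative of (2*θ**2 - θ) cos(7*θ) is 2*θ**2*sin(7*θ)/7 - θ*sin(7*θ)/7 + 4*θ*cos(7*θ)/49 - 4*sin(7*θ)/343 - cos(7*θ)/49; evaluating from 0 to pi: ∫_{0}^{pi} (2*θ**2 - θ) cos(7*θ) dθ = (1/49 - 4*pi/49) - (-1/49) = 2/49 - 4*pi/49.
Hence a_7 = (2/pi)·(2/49 - 4*pi/49) = 4*(1 - 2*pi)/(49*pi).

4*(1 - 2*pi)/(49*pi)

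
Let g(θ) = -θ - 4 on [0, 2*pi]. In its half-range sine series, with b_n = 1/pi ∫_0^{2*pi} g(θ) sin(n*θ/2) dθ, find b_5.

b_5 = 1/pi ∫_0^{2*pi} (-θ - 4) sin(5*θ/2) dθ.
Integrating by parts (boundary term plus one more integral), an antiderivative of (-θ - 4) sin(5*θ/2) is 2*θ*cos(5*θ/2)/5 - 4*sin(5*θ/2)/25 + 8*cos(5*θ/2)/5; evaluating from 0 to 2*pi: ∫_{0}^{2*pi} (-θ - 4) sin(5*θ/2) dθ = (-4*pi/5 - 8/5) - (8/5) = -16/5 - 4*pi/5.
Hence b_5 = (1/pi)·(-16/5 - 4*pi/5) = 4*(-4 - pi)/(5*pi).

4*(-4 - pi)/(5*pi)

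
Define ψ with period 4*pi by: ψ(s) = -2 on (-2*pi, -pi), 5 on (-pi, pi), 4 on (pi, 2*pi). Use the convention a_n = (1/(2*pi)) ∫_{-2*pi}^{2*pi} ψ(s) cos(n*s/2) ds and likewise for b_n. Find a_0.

6

a_0 = (1/(2*pi)) ∫_{-2*pi}^{2*pi} ψ(s) ds = (1/(2*pi)) · (12*pi) = 6.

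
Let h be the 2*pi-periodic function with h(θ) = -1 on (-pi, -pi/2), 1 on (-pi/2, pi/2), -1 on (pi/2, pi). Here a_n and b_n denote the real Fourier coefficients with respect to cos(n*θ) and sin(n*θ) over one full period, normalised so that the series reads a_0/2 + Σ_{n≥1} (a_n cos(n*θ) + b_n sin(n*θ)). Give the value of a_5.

a_5 = 1/pi ∫_{-pi}^{pi} h(θ) cos(5*θ) dθ.
h is even and cos(5*θ) is even, so the integrand is even and a_5 = 2/pi ∫_0^{pi} h(θ) cos(5*θ) dθ.
Split the integral at the breakpoints.
Directly, an antiderivative of (1) cos(5*θ) is sin(5*θ)/5; evaluating from 0 to pi/2: ∫_{0}^{pi/2} (1) cos(5*θ) dθ = (1/5) - (0) = 1/5.
Directly, an antiderivative of (-1) cos(5*θ) is -sin(5*θ)/5; evaluating from pi/2 to pi: ∫_{pi/2}^{pi} (-1) cos(5*θ) dθ = (0) - (-1/5) = 1/5.
Summing the pieces and multiplying by (2/pi) gives a_5 = 4/(5*pi).

4/(5*pi)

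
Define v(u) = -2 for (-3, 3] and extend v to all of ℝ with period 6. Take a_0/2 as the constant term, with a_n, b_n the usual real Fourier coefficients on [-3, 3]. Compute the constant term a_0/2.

-2

a_0 = 1/3 ∫_{-3}^{3} v(u) du = 1/3 · (-12) = -4.
So the constant term a_0/2 = -2.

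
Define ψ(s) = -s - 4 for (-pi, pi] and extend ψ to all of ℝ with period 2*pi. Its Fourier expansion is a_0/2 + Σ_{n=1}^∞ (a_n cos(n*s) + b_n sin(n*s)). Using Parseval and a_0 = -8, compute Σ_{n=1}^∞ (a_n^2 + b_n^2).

Parseval: a_0^2/2 + Σ_{n≥1} (a_n^2+b_n^2) = 1/pi ∫_{-pi}^{pi} ψ(s)^2 ds = 2*pi**2/3 + 32.
Subtract a_0^2/2 = 32: Σ (a_n^2+b_n^2) = 2*pi**2/3.

2*pi**2/3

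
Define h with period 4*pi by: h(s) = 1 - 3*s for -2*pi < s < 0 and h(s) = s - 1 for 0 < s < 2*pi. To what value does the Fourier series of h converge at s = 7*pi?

1 + 3*pi

s = 7*pi differs from s = -pi by 2 full period(s), and the series is 4*pi-periodic.
h is continuous at s = -pi with value 1 + 3*pi, so the series converges to 1 + 3*pi there.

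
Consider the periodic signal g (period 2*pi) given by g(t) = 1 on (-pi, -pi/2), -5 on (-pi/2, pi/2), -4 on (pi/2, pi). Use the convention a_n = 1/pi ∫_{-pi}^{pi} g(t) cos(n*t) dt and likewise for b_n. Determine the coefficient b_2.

b_2 = 1/pi ∫_{-pi}^{pi} g(t) sin(2*t) dt.
Split the integral at the breakpoints.
Directly, an antiderivative of (1) sin(2*t) is -cos(2*t)/2; evaluating from -pi to -pi/2: ∫_{-pi}^{-pi/2} (1) sin(2*t) dt = (1/2) - (-1/2) = 1.
Directly, an antiderivative of (-5) sin(2*t) is 5*cos(2*t)/2; evaluating from -pi/2 to pi/2: ∫_{-pi/2}^{pi/2} (-5) sin(2*t) dt = (-5/2) - (-5/2) = 0.
Directly, an antiderivative of (-4) sin(2*t) is 2*cos(2*t); evaluating from pi/2 to pi: ∫_{pi/2}^{pi} (-4) sin(2*t) dt = (2) - (-2) = 4.
Summing the pieces and multiplying by (1/pi) gives b_2 = 5/pi.

5/pi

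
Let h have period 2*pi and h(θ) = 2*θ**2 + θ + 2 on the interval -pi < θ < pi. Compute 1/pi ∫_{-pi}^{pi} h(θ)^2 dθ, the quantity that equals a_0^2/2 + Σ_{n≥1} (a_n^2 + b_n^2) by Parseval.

1/pi ∫_{-pi}^{pi} h(θ)^2 dθ = 1/pi · (8*pi + 6*pi**3 + 8*pi**5/5) = 8 + 6*pi**2 + 8*pi**4/5.

8 + 6*pi**2 + 8*pi**4/5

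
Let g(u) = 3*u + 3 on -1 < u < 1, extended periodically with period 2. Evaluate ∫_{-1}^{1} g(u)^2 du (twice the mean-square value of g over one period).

24

∫_{-1}^{1} g(u)^2 du = 24.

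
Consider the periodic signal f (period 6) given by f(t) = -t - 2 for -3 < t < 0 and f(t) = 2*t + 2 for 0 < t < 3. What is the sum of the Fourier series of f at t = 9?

t = 9 differs from t = 3 by 1 full period(s), and the series is 6-periodic.
At t = 3 the one-sided limits are f(3^-) = 8 and f(3^+) = 1.
By Dirichlet's theorem the series converges to their average, [(8) + (1)]/2 = 9/2.

9/2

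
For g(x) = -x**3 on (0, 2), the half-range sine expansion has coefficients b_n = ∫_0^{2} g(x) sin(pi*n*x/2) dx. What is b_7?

16*(6 - 49*pi**2)/(343*pi**3)

b_7 = ∫_0^{2} (-x**3) sin(7*pi*x/2) dx.
Integrating by parts three times (tabular method), an antiderivative of (-x**3) sin(7*pi*x/2) is 2*x**3*cos(7*pi*x/2)/(7*pi) - 12*x**2*sin(7*pi*x/2)/(49*pi**2) - 48*x*cos(7*pi*x/2)/(343*pi**3) + 96*sin(7*pi*x/2)/(2401*pi**4); evaluating from 0 to 2: ∫_{0}^{2} (-x**3) sin(7*pi*x/2) dx = (16*(6 - 49*pi**2)/(343*pi**3)) - (0) = 16*(6 - 49*pi**2)/(343*pi**3).
Hence b_7 = 16*(6 - 49*pi**2)/(343*pi**3).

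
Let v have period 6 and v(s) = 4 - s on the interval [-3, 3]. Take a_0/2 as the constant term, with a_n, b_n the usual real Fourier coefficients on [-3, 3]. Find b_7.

b_7 = 1/3 ∫_{-3}^{3} v(s) sin(7*pi*s/3) ds.
Integrating by parts (boundary term plus one more integral), an antiderivative of (4 - s) sin(7*pi*s/3) is 3*s*cos(7*pi*s/3)/(7*pi) - 9*sin(7*pi*s/3)/(49*pi**2) - 12*cos(7*pi*s/3)/(7*pi); evaluating from -3 to 3: ∫_{-3}^{3} (4 - s) sin(7*pi*s/3) ds = (3/(7*pi)) - (3/pi) = -18/(7*pi).
Hence b_7 = (1/3)·(-18/(7*pi)) = -6/(7*pi).

-6/(7*pi)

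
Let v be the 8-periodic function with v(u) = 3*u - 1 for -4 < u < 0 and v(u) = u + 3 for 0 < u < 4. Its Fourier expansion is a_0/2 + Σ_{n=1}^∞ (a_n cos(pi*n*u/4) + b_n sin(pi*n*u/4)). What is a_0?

-2

a_0 = 1/4 ∫_{-4}^{4} v(u) du = 1/4 · (-8) = -2.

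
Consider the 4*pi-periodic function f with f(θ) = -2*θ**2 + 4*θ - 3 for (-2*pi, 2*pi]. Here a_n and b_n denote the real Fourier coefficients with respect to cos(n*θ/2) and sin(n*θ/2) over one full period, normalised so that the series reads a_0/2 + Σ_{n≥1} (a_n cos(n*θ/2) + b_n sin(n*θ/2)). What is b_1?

b_1 = (1/(2*pi)) ∫_{-2*pi}^{2*pi} f(θ) sin(θ/2) dθ.
Integrating by parts twice (tabular method), an antiderivative of (-2*θ**2 + 4*θ - 3) sin(θ/2) is 4*θ**2*cos(θ/2) - 16*θ*sin(θ/2) - 8*θ*cos(θ/2) + 16*sin(θ/2) - 26*cos(θ/2); evaluating from -2*pi to 2*pi: ∫_{-2*pi}^{2*pi} (-2*θ**2 + 4*θ - 3) sin(θ/2) dθ = (-16*pi**2 + 26 + 16*pi) - (-16*pi**2 - 16*pi + 26) = 32*pi.
Hence b_1 = (1/(2*pi))·(32*pi) = 16.

16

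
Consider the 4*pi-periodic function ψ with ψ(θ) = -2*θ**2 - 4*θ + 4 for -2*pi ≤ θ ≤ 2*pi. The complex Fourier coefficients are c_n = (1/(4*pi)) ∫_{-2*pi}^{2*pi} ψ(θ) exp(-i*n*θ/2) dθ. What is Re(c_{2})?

Since ψ is real-valued, Re(c_{2}) = (1/(4*pi)) ∫_{-2*pi}^{2*pi} ψ(θ) cos(θ) dθ = a_{2}/2.
Integrating by parts twice (tabular method), an antiderivative of (-2*θ**2 - 4*θ + 4) cos(θ) is -2*θ**2*sin(θ) - 4*θ*sin(θ) - 4*θ*cos(θ) + 8*sin(θ) - 4*cos(θ); evaluating from -2*pi to 2*pi: ∫_{-2*pi}^{2*pi} (-2*θ**2 - 4*θ + 4) cos(θ) dθ = (-8*pi - 4) - (-4 + 8*pi) = -16*pi.
Hence Re(c_{2}) = (1/(4*pi))·(-16*pi) = -4.

-4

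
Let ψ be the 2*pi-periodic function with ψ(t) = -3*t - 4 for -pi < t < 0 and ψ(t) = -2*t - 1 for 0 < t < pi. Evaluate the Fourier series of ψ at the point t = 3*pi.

-5/2 + pi/2

t = 3*pi differs from t = pi by 1 full period(s), and the series is 2*pi-periodic.
At t = pi the one-sided limits are ψ(pi^-) = -2*pi - 1 and ψ(pi^+) = -4 + 3*pi.
By Dirichlet's theorem the series converges to their average, [(-2*pi - 1) + (-4 + 3*pi)]/2 = -5/2 + pi/2.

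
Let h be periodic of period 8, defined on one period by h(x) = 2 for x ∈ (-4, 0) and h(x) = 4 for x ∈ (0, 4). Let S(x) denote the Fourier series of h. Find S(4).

x = 4 differs from x = -4 by 1 full period(s), and the series is 8-periodic.
At x = -4 the one-sided limits are h(-4^-) = 4 and h(-4^+) = 2.
By Dirichlet's theorem the series converges to their average, [(4) + (2)]/2 = 3.

3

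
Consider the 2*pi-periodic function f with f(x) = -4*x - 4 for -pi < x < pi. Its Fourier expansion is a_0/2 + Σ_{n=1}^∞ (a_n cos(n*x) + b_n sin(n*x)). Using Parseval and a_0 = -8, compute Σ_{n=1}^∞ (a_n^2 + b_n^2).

Parseval: a_0^2/2 + Σ_{n≥1} (a_n^2+b_n^2) = 1/pi ∫_{-pi}^{pi} f(x)^2 dx = 32 + 32*pi**2/3.
Subtract a_0^2/2 = 32: Σ (a_n^2+b_n^2) = 32*pi**2/3.

32*pi**2/3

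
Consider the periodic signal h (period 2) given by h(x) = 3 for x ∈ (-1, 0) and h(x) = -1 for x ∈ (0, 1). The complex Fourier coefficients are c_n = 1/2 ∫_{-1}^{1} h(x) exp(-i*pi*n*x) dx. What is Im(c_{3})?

4/(3*pi)

Since h is real-valued, Im(c_{3}) = -1/2 ∫_{-1}^{1} h(x) sin(3*pi*x) dx = -b_{3}/2.
Split the integral at the breakpoints.
Directly, an antiderivative of (3) sin(3*pi*x) is -cos(3*pi*x)/pi; evaluating from -1 to 0: ∫_{-1}^{0} (3) sin(3*pi*x) dx = (-1/pi) - (1/pi) = -2/pi.
Directly, an antiderivative of (-1) sin(3*pi*x) is cos(3*pi*x)/(3*pi); evaluating from 0 to 1: ∫_{0}^{1} (-1) sin(3*pi*x) dx = (-1/(3*pi)) - (1/(3*pi)) = -2/(3*pi).
So ∫_{-1}^{1} h(x) sin(3*pi*x) dx = -8/(3*pi).
Hence Im(c_{3}) = (-1/2)·(-8/(3*pi)) = 4/(3*pi).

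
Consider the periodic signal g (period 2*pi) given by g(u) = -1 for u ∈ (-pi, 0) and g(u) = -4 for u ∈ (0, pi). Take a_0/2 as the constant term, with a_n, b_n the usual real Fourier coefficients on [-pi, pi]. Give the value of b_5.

-6/(5*pi)

b_5 = 1/pi ∫_{-pi}^{pi} g(u) sin(5*u) du.
Split the integral at the breakpoints.
Directly, an antiderivative of (-1) sin(5*u) is cos(5*u)/5; evaluating from -pi to 0: ∫_{-pi}^{0} (-1) sin(5*u) du = (1/5) - (-1/5) = 2/5.
Directly, an antiderivative of (-4) sin(5*u) is 4*cos(5*u)/5; evaluating from 0 to pi: ∫_{0}^{pi} (-4) sin(5*u) du = (-4/5) - (4/5) = -8/5.
Summing the pieces and multiplying by (1/pi) gives b_5 = -6/(5*pi).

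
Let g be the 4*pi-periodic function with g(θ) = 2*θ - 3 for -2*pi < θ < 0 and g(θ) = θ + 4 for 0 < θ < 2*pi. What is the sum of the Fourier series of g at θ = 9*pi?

pi + 4

θ = 9*pi differs from θ = pi by 2 full period(s), and the series is 4*pi-periodic.
g is continuous at θ = pi with value pi + 4, so the series converges to pi + 4 there.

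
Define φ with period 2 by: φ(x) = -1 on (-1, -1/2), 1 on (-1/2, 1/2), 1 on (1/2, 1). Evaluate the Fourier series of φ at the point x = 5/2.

1

x = 5/2 differs from x = 1/2 by 1 full period(s), and the series is 2-periodic.
φ is continuous at x = 1/2 with value 1, so the series converges to 1 there.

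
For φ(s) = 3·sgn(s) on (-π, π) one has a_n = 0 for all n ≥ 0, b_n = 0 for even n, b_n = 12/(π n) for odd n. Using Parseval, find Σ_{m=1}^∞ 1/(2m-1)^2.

pi**2/8

Parseval: Σ b_n^2 = (1/π) ∫_{-π}^{π} φ(s)^2 ds = 18.
Only odd n contribute, with b_n^2 = 144/(π^2 n^2), so Σ_{m≥1} 1/(2m-1)^2 = π^2·(18)/144 = pi**2/8.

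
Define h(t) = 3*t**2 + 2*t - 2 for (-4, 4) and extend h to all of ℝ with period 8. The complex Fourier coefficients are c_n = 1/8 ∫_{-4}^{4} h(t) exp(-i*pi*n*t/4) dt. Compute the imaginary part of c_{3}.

-8/(3*pi)

Since h is real-valued, Im(c_{3}) = -1/8 ∫_{-4}^{4} h(t) sin(3*pi*t/4) dt = -b_{3}/2.
Integrating by parts twice (tabular method), an antiderivative of (3*t**2 + 2*t - 2) sin(3*pi*t/4) is -4*t**2*cos(3*pi*t/4)/pi + 32*t*sin(3*pi*t/4)/(3*pi**2) - 8*t*cos(3*pi*t/4)/(3*pi) + 32*sin(3*pi*t/4)/(9*pi**2) + 128*cos(3*pi*t/4)/(9*pi**3) + 8*cos(3*pi*t/4)/(3*pi); evaluating from -4 to 4: ∫_{-4}^{4} (3*t**2 + 2*t - 2) sin(3*pi*t/4) dt = (-128/(9*pi**3) + 72/pi) - (8*(-16 + 57*pi**2)/(9*pi**3)) = 64/(3*pi).
Hence Im(c_{3}) = (-1/8)·(64/(3*pi)) = -8/(3*pi).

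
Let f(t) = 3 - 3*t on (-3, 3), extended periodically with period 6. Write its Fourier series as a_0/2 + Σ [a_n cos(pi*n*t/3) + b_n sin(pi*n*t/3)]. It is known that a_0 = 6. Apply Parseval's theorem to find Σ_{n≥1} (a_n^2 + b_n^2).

Parseval: a_0^2/2 + Σ_{n≥1} (a_n^2+b_n^2) = 1/3 ∫_{-3}^{3} f(t)^2 dt = 72.
Subtract a_0^2/2 = 18: Σ (a_n^2+b_n^2) = 54.

54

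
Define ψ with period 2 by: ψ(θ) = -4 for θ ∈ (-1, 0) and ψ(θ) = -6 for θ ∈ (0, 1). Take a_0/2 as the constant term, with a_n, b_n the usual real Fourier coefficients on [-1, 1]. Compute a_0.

a_0 = ∫_{-1}^{1} ψ(θ) dθ = -10.

-10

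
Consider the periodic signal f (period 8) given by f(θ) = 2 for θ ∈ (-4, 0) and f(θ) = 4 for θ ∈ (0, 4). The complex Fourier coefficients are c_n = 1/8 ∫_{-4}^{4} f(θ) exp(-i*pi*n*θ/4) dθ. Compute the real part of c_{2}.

0

Since f is real-valued, Re(c_{2}) = 1/8 ∫_{-4}^{4} f(θ) cos(pi*θ/2) dθ = a_{2}/2.
Split the integral at the breakpoints.
Directly, an antiderivative of (2) cos(pi*θ/2) is 4*sin(pi*θ/2)/pi; evaluating from -4 to 0: ∫_{-4}^{0} (2) cos(pi*θ/2) dθ = (0) - (0) = 0.
Directly, an antiderivative of (4) cos(pi*θ/2) is 8*sin(pi*θ/2)/pi; evaluating from 0 to 4: ∫_{0}^{4} (4) cos(pi*θ/2) dθ = (0) - (0) = 0.
So ∫_{-4}^{4} f(θ) cos(pi*θ/2) dθ = 0.
Hence Re(c_{2}) = (1/8)·(0) = 0.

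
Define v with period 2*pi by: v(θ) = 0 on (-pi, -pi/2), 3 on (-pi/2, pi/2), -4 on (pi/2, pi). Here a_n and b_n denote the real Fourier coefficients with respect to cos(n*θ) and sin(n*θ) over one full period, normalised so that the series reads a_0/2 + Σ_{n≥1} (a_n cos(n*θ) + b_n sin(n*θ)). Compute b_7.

-4/(7*pi)

b_7 = 1/pi ∫_{-pi}^{pi} v(θ) sin(7*θ) dθ.
Split the integral at the breakpoints.
∫_{-pi}^{-pi/2} (0) sin(7*θ) dθ = 0.
Directly, an antiderivative of (3) sin(7*θ) is -3*cos(7*θ)/7; evaluating from -pi/2 to pi/2: ∫_{-pi/2}^{pi/2} (3) sin(7*θ) dθ = (0) - (0) = 0.
Directly, an antiderivative of (-4) sin(7*θ) is 4*cos(7*θ)/7; evaluating from pi/2 to pi: ∫_{pi/2}^{pi} (-4) sin(7*θ) dθ = (-4/7) - (0) = -4/7.
Summing the pieces and multiplying by (1/pi) gives b_7 = -4/(7*pi).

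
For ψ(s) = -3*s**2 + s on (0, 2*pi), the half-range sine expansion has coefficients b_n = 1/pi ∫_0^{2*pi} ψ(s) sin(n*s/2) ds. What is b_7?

4*(-294*pi**2 + 24 + 49*pi)/(343*pi)

b_7 = 1/pi ∫_0^{2*pi} (-3*s**2 + s) sin(7*s/2) ds.
Integrating by parts twice (tabular method), an antiderivative of (-3*s**2 + s) sin(7*s/2) is 6*s**2*cos(7*s/2)/7 - 24*s*sin(7*s/2)/49 - 2*s*cos(7*s/2)/7 + 4*sin(7*s/2)/49 - 48*cos(7*s/2)/343; evaluating from 0 to 2*pi: ∫_{0}^{2*pi} (-3*s**2 + s) sin(7*s/2) ds = (-24*pi**2/7 + 48/343 + 4*pi/7) - (-48/343) = -24*pi**2/7 + 96/343 + 4*pi/7.
Hence b_7 = (1/pi)·(-24*pi**2/7 + 96/343 + 4*pi/7) = 4*(-294*pi**2 + 24 + 49*pi)/(343*pi).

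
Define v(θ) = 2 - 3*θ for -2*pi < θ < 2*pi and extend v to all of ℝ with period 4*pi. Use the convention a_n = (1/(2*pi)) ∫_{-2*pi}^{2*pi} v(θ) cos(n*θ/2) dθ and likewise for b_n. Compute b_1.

b_1 = (1/(2*pi)) ∫_{-2*pi}^{2*pi} v(θ) sin(θ/2) dθ.
Integrating by parts (boundary term plus one more integral), an antiderivative of (2 - 3*θ) sin(θ/2) is 6*θ*cos(θ/2) - 12*sin(θ/2) - 4*cos(θ/2); evaluating from -2*pi to 2*pi: ∫_{-2*pi}^{2*pi} (2 - 3*θ) sin(θ/2) dθ = (4 - 12*pi) - (4 + 12*pi) = -24*pi.
Hence b_1 = (1/(2*pi))·(-24*pi) = -12.

-12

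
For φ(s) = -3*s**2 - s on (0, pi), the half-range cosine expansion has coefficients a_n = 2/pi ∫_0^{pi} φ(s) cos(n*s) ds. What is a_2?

a_2 = 2/pi ∫_0^{pi} (-3*s**2 - s) cos(2*s) ds.
Integrating by parts twice (tabular method), an antiderivative of (-3*s**2 - s) cos(2*s) is -3*s**2*sin(2*s)/2 - s*sin(2*s)/2 - 3*s*cos(2*s)/2 + 3*sin(2*s)/4 - cos(2*s)/4; evaluating from 0 to pi: ∫_{0}^{pi} (-3*s**2 - s) cos(2*s) ds = (-3*pi/2 - 1/4) - (-1/4) = -3*pi/2.
Hence a_2 = (2/pi)·(-3*pi/2) = -3.

-3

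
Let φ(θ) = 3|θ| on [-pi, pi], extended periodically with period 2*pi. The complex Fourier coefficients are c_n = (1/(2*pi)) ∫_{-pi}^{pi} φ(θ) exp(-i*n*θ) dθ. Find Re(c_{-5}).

-6/(25*pi)

Since φ is real-valued, Re(c_{-5}) = (1/(2*pi)) ∫_{-pi}^{pi} φ(θ) cos(-5*θ) dθ = a_{5}/2.
φ is even and cos(-5*θ) is even, so the integrand is even: ∫_{-pi}^{pi} φ(θ) cos(-5*θ) dθ = 2∫_0^{pi} φ(θ) cos(-5*θ) dθ.
Integrating by parts (boundary term plus one more integral), an antiderivative of (3*θ) cos(-5*θ) is 3*θ*sin(5*θ)/5 + 3*cos(5*θ)/25; evaluating from 0 to pi: ∫_{0}^{pi} (3*θ) cos(-5*θ) dθ = (-3/25) - (3/25) = -6/25.
So ∫_{-pi}^{pi} φ(θ) cos(-5*θ) dθ = -12/25.
Hence Re(c_{-5}) = (1/(2*pi))·(-12/25) = -6/(25*pi).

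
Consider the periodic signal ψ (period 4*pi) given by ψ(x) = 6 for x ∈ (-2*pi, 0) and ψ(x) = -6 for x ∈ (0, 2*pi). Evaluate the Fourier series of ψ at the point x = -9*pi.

x = -9*pi differs from x = -pi by -2 full period(s), and the series is 4*pi-periodic.
ψ is continuous at x = -pi with value 6, so the series converges to 6 there.

6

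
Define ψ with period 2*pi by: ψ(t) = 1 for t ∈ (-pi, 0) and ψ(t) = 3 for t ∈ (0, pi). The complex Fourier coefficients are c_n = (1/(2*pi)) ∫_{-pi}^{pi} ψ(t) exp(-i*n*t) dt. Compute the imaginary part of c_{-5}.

Since ψ is real-valued, Im(c_{-5}) = -(1/(2*pi)) ∫_{-pi}^{pi} ψ(t) sin(-5*t) dt = b_{5}/2.
Split the integral at the breakpoints.
Directly, an antiderivative of (1) sin(-5*t) is cos(5*t)/5; evaluating from -pi to 0: ∫_{-pi}^{0} (1) sin(-5*t) dt = (1/5) - (-1/5) = 2/5.
Directly, an antiderivative of (3) sin(-5*t) is 3*cos(5*t)/5; evaluating from 0 to pi: ∫_{0}^{pi} (3) sin(-5*t) dt = (-3/5) - (3/5) = -6/5.
So ∫_{-pi}^{pi} ψ(t) sin(-5*t) dt = -4/5.
Hence Im(c_{-5}) = (-1/(2*pi))·(-4/5) = 2/(5*pi).

2/(5*pi)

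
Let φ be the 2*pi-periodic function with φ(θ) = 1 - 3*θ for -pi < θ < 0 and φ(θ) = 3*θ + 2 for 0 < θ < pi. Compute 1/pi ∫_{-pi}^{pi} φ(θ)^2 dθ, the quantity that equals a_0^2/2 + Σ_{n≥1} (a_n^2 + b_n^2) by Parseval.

5 + 9*pi + 6*pi**2

1/pi ∫_{-pi}^{pi} φ(θ)^2 dθ = 1/pi · (pi*(5 + 9*pi + 6*pi**2)) = 5 + 9*pi + 6*pi**2.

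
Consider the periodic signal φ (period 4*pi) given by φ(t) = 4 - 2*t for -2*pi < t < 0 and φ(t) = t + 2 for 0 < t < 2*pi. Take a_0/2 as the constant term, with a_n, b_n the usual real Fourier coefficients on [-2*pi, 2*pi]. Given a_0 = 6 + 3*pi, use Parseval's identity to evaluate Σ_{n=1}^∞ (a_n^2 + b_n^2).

Parseval: a_0^2/2 + Σ_{n≥1} (a_n^2+b_n^2) = (1/(2*pi)) ∫_{-2*pi}^{2*pi} φ(t)^2 dt = 20 + 20*pi + 20*pi**2/3.
Subtract a_0^2/2 = 9*(2 + pi)**2/2: Σ (a_n^2+b_n^2) = 2 + 2*pi + 13*pi**2/6.

2 + 2*pi + 13*pi**2/6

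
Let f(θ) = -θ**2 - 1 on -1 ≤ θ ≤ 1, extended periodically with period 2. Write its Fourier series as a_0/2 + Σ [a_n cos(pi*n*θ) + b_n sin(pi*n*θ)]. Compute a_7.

4/(49*pi**2)

a_7 = ∫_{-1}^{1} f(θ) cos(7*pi*θ) dθ.
f is even and cos(7*pi*θ) is even, so the integrand is even and a_7 = 2 ∫_0^{1} f(θ) cos(7*pi*θ) dθ.
Integrating by parts twice (tabular method), an antiderivative of (-θ**2 - 1) cos(7*pi*θ) is -θ**2*sin(7*pi*θ)/(7*pi) - 2*θ*cos(7*pi*θ)/(49*pi**2) - sin(7*pi*θ)/(7*pi) + 2*sin(7*pi*θ)/(343*pi**3); evaluating from 0 to 1: ∫_{0}^{1} (-θ**2 - 1) cos(7*pi*θ) dθ = (2/(49*pi**2)) - (0) = 2/(49*pi**2).
Hence a_7 = 2·(2/(49*pi**2)) = 4/(49*pi**2).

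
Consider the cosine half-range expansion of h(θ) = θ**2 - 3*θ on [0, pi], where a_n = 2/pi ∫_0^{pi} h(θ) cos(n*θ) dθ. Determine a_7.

4*(3 - pi)/(49*pi)

a_7 = 2/pi ∫_0^{pi} (θ**2 - 3*θ) cos(7*θ) dθ.
Integrating by parts twice (tabular method), an antiderivative of (θ**2 - 3*θ) cos(7*θ) is θ**2*sin(7*θ)/7 - 3*θ*sin(7*θ)/7 + 2*θ*cos(7*θ)/49 - 2*sin(7*θ)/343 - 3*cos(7*θ)/49; evaluating from 0 to pi: ∫_{0}^{pi} (θ**2 - 3*θ) cos(7*θ) dθ = (3/49 - 2*pi/49) - (-3/49) = 6/49 - 2*pi/49.
Hence a_7 = (2/pi)·(6/49 - 2*pi/49) = 4*(3 - pi)/(49*pi).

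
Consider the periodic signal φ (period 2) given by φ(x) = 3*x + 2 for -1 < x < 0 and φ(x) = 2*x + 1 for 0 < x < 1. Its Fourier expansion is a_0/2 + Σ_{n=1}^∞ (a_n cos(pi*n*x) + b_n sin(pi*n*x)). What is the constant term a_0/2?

a_0 = ∫_{-1}^{1} φ(x) dx = 5/2.
So the constant term a_0/2 = 5/4.

5/4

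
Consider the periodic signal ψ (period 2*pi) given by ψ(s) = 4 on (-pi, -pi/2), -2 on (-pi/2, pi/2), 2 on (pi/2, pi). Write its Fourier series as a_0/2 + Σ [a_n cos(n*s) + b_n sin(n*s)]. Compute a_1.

-10/pi

a_1 = 1/pi ∫_{-pi}^{pi} ψ(s) cos(s) ds.
Split the integral at the breakpoints.
Directly, an antiderivative of (4) cos(s) is 4*sin(s); evaluating from -pi to -pi/2: ∫_{-pi}^{-pi/2} (4) cos(s) ds = (-4) - (0) = -4.
Directly, an antiderivative of (-2) cos(s) is -2*sin(s); evaluating from -pi/2 to pi/2: ∫_{-pi/2}^{pi/2} (-2) cos(s) ds = (-2) - (2) = -4.
Directly, an antiderivative of (2) cos(s) is 2*sin(s); evaluating from pi/2 to pi: ∫_{pi/2}^{pi} (2) cos(s) ds = (0) - (2) = -2.
Summing the pieces and multiplying by (1/pi) gives a_1 = -10/pi.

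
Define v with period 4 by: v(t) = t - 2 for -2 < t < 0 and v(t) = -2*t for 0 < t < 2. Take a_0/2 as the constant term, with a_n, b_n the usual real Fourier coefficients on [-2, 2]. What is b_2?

b_2 = 1/2 ∫_{-2}^{2} v(t) sin(pi*t) dt.
Split the integral at the breakpoints.
Integrating by parts (boundary term plus one more integral), an antiderivative of (t - 2) sin(pi*t) is -t*cos(pi*t)/pi + sin(pi*t)/pi**2 + 2*cos(pi*t)/pi; evaluating from -2 to 0: ∫_{-2}^{0} (t - 2) sin(pi*t) dt = (2/pi) - (4/pi) = -2/pi.
Integrating by parts (boundary term plus one more integral), an antiderivative of (-2*t) sin(pi*t) is 2*t*cos(pi*t)/pi - 2*sin(pi*t)/pi**2; evaluating from 0 to 2: ∫_{0}^{2} (-2*t) sin(pi*t) dt = (4/pi) - (0) = 4/pi.
Summing the pieces and multiplying by (1/2) gives b_2 = 1/pi.

1/pi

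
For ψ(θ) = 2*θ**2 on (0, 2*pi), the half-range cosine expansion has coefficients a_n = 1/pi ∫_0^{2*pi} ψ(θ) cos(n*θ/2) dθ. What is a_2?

a_2 = 1/pi ∫_0^{2*pi} (2*θ**2) cos(θ) dθ.
Integrating by parts twice (tabular method), an antiderivative of (2*θ**2) cos(θ) is 2*θ**2*sin(θ) + 4*θ*cos(θ) - 4*sin(θ); evaluating from 0 to 2*pi: ∫_{0}^{2*pi} (2*θ**2) cos(θ) dθ = (8*pi) - (0) = 8*pi.
Hence a_2 = (1/pi)·(8*pi) = 8.

8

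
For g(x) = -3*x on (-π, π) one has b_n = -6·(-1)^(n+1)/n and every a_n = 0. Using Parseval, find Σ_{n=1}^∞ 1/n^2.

pi**2/6

Parseval: Σ b_n^2 = (1/π) ∫_{-π}^{π} g(x)^2 dx = 6*pi**2.
Σ b_n^2 = Σ 36/n^2, so Σ 1/n^2 = (6*pi**2)/36 = pi**2/6.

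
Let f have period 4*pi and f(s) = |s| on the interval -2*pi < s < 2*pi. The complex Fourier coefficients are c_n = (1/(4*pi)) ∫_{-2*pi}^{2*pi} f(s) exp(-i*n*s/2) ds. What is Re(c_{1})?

-4/pi

Since f is real-valued, Re(c_{1}) = (1/(4*pi)) ∫_{-2*pi}^{2*pi} f(s) cos(s/2) ds = a_{1}/2.
f is even and cos(s/2) is even, so the integrand is even: ∫_{-2*pi}^{2*pi} f(s) cos(s/2) ds = 2∫_0^{2*pi} f(s) cos(s/2) ds.
Integrating by parts (boundary term plus one more integral), an antiderivative of (s) cos(s/2) is 2*s*sin(s/2) + 4*cos(s/2); evaluating from 0 to 2*pi: ∫_{0}^{2*pi} (s) cos(s/2) ds = (-4) - (4) = -8.
So ∫_{-2*pi}^{2*pi} f(s) cos(s/2) ds = -16.
Hence Re(c_{1}) = (1/(4*pi))·(-16) = -4/pi.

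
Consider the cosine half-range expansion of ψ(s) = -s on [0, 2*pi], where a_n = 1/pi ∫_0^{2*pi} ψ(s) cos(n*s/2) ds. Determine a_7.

8/(49*pi)

a_7 = 1/pi ∫_0^{2*pi} (-s) cos(7*s/2) ds.
Integrating by parts (boundary term plus one more integral), an antiderivative of (-s) cos(7*s/2) is -2*s*sin(7*s/2)/7 - 4*cos(7*s/2)/49; evaluating from 0 to 2*pi: ∫_{0}^{2*pi} (-s) cos(7*s/2) ds = (4/49) - (-4/49) = 8/49.
Hence a_7 = (1/pi)·(8/49) = 8/(49*pi).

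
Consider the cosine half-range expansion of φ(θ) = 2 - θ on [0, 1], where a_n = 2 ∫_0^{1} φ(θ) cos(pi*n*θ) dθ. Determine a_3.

4/(9*pi**2)

a_3 = 2 ∫_0^{1} (2 - θ) cos(3*pi*θ) dθ.
Integrating by parts (boundary term plus one more integral), an antiderivative of (2 - θ) cos(3*pi*θ) is -θ*sin(3*pi*θ)/(3*pi) + 2*sin(3*pi*θ)/(3*pi) - cos(3*pi*θ)/(9*pi**2); evaluating from 0 to 1: ∫_{0}^{1} (2 - θ) cos(3*pi*θ) dθ = (1/(9*pi**2)) - (-1/(9*pi**2)) = 2/(9*pi**2).
Hence a_3 = 2·(2/(9*pi**2)) = 4/(9*pi**2).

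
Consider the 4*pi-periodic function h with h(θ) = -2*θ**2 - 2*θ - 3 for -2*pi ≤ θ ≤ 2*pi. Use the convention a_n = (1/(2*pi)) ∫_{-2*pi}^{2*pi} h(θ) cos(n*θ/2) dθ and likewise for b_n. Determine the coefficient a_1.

32

a_1 = (1/(2*pi)) ∫_{-2*pi}^{2*pi} h(θ) cos(θ/2) dθ.
Integrating by parts twice (tabular method), an antiderivative of (-2*θ**2 - 2*θ - 3) cos(θ/2) is -4*θ**2*sin(θ/2) - 4*θ*sin(θ/2) - 16*θ*cos(θ/2) + 26*sin(θ/2) - 8*cos(θ/2); evaluating from -2*pi to 2*pi: ∫_{-2*pi}^{2*pi} (-2*θ**2 - 2*θ - 3) cos(θ/2) dθ = (8 + 32*pi) - (8 - 32*pi) = 64*pi.
Hence a_1 = (1/(2*pi))·(64*pi) = 32.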